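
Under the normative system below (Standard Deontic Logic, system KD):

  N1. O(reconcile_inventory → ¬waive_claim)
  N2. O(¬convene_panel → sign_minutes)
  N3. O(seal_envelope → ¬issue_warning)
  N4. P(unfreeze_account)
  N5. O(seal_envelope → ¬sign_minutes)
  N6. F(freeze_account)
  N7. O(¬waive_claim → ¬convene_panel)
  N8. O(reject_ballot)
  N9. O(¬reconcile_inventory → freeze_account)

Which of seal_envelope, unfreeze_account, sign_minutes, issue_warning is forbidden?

seal_envelope

F(freeze_account) at premise 6 means O(¬freeze_account).
Premise 9, O(¬reconcile_inventory → freeze_account), contraposes to O(¬freeze_account → reconcile_inventory); with O(¬freeze_account) we get O(reconcile_inventory).
Premise 1 is O(reconcile_inventory → ¬waive_claim); since O(reconcile_inventory), deontic closure gives O(¬waive_claim).
From O(¬waive_claim) and premise 7, O(¬waive_claim → ¬convene_panel), we obtain O(¬convene_panel).
Applying K to premise 2 (O(¬convene_panel → sign_minutes)) and O(¬convene_panel) yields O(sign_minutes).
Premise 5, O(seal_envelope → ¬sign_minutes), contraposes to O(sign_minutes → ¬seal_envelope); with O(sign_minutes) we get O(¬seal_envelope).
So O(¬seal_envelope) holds, i.e. seal_envelope is forbidden. None of the other listed options is forbidden under the premises.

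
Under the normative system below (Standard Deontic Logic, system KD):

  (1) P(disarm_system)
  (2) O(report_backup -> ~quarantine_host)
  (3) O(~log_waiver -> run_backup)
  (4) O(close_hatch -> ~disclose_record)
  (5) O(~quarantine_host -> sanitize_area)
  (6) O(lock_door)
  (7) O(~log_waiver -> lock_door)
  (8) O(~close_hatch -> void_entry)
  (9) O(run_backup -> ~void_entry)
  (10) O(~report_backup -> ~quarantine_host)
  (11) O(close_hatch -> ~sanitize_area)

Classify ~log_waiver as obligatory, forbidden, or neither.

By case analysis on report_backup: premise 2 gives O(report_backup -> ~quarantine_host) and premise 10 gives O(~report_backup -> ~quarantine_host), so O(~quarantine_host) either way.
Applying K to premise 5 (O(~quarantine_host -> sanitize_area)) and O(~quarantine_host) yields O(sanitize_area).
Premise 11 is O(close_hatch -> ~sanitize_area); contrapositively O(sanitize_area -> ~close_hatch). Since O(sanitize_area) holds, K gives O(~close_hatch).
From O(~close_hatch) and premise 8, O(~close_hatch -> void_entry), we obtain O(void_entry).
Premise 9, O(run_backup -> ~void_entry), contraposes to O(void_entry -> ~run_backup); with O(void_entry) we get O(~run_backup).
Premise 3 is O(~log_waiver -> run_backup); contrapositively O(~run_backup -> log_waiver). Since O(~run_backup) holds, K gives O(log_waiver).
Premises 1, 4, 6, 7 do not contribute to this derivation.
Thus O(log_waiver), which is F(~log_waiver): ~log_waiver is forbidden.

Forbidden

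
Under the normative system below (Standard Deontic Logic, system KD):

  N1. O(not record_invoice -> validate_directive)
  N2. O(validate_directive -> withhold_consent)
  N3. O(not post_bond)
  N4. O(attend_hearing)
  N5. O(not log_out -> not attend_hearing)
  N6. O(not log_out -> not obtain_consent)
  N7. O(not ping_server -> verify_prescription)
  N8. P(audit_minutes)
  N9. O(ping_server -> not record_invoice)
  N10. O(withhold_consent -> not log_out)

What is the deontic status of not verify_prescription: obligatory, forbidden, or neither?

From premise 4 we have O(attend_hearing).
Premise 5 is O(not log_out -> not attend_hearing); contrapositively O(attend_hearing -> log_out). Since O(attend_hearing) holds, K gives O(log_out).
Premise 10, O(withhold_consent -> not log_out), contraposes to O(log_out -> not withhold_consent); with O(log_out) we get O(not withhold_consent).
Premise 2 is O(validate_directive -> withhold_consent); contrapositively O(not withhold_consent -> not validate_directive). Since O(not withhold_consent) holds, K gives O(not validate_directive).
Premise 1 is O(not record_invoice -> validate_directive); contrapositively O(not validate_directive -> record_invoice). Since O(not validate_directive) holds, K gives O(record_invoice).
The contrapositive of premise 9 (O(ping_server -> not record_invoice)) is O(record_invoice -> not ping_server), and O(record_invoice) is already established, so O(not ping_server).
Applying K to premise 7 (O(not ping_server -> verify_prescription)) and O(not ping_server) yields O(verify_prescription).
Premises 3, 6, 8 do not contribute to this derivation.
Thus O(verify_prescription), which is F(not verify_prescription): not verify_prescription is forbidden.

Forbidden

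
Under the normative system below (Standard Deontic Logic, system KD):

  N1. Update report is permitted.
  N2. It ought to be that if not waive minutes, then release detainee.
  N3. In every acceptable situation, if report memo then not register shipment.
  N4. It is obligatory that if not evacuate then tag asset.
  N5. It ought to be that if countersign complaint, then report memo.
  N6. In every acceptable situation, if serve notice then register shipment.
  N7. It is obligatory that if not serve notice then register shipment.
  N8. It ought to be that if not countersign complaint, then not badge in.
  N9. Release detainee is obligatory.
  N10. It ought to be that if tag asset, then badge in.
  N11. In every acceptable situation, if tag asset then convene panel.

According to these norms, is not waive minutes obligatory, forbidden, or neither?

Neither

Premise 2 is O(¬waive_minutes → release_detainee); even if O(release_detainee) held, inferring O(¬waive_minutes) would be affirming the consequent — invalid.
No premise or chain of K-axiom applications forces O(¬waive_minutes), and none forces O(waive_minutes). So ¬waive_minutes is neither obligatory nor forbidden under these norms.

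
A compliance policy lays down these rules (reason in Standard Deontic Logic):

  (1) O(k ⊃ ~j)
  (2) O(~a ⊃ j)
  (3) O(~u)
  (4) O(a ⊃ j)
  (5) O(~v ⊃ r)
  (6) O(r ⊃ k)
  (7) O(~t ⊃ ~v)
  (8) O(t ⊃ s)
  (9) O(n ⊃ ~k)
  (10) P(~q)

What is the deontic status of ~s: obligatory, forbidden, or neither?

Forbidden

Premises 2 and 4 are O(~a ⊃ j) and O(a ⊃ j); every ideal world satisfies ~a or a, so in either case j holds — hence O(j).
The contrapositive of premise 1 (O(k ⊃ ~j)) is O(j ⊃ ~k), and O(j) is already established, so O(~k).
The contrapositive of premise 6 (O(r ⊃ k)) is O(~k ⊃ ~r), and O(~k) is already established, so O(~r).
Premise 5, O(~v ⊃ r), contraposes to O(~r ⊃ v); with O(~r) we get O(v).
The contrapositive of premise 7 (O(~t ⊃ ~v)) is O(v ⊃ t), and O(v) is already established, so O(t).
Premise 8 is O(t ⊃ s); since O(t), deontic closure gives O(s).
Premises 3, 9, 10 do not contribute to this derivation.
Thus O(s), which is F(~s): ~s is forbidden.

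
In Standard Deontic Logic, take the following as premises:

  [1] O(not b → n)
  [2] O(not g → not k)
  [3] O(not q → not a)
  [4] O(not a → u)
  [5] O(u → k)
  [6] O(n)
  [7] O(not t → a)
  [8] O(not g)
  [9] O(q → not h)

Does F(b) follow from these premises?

No

Premise 1 is O(not b → n); even if O(n) held, inferring O(not b) would be affirming the consequent — invalid.
No other premise forces O(not b). An ideal world satisfying every premise can still have b true, so F(b) is not derivable.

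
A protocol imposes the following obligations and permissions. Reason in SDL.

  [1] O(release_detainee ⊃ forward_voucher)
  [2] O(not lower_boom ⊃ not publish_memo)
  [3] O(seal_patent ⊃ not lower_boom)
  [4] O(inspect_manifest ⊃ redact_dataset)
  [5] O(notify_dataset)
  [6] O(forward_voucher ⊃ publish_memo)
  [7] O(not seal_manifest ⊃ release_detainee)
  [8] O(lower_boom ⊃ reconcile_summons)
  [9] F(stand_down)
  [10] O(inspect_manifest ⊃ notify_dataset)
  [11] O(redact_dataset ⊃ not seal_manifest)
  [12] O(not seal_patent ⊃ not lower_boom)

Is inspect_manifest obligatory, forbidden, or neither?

Premises 12 and 3 cover both cases: O(not seal_patent ⊃ not lower_boom) and O(seal_patent ⊃ not lower_boom). Since not seal_patent ∨ seal_patent is a tautology, O(not lower_boom) follows.
Applying K to premise 2 (O(not lower_boom ⊃ not publish_memo)) and O(not lower_boom) yields O(not publish_memo).
Premise 6 is O(forward_voucher ⊃ publish_memo); contrapositively O(not publish_memo ⊃ not forward_voucher). Since O(not publish_memo) holds, K gives O(not forward_voucher).
The contrapositive of premise 1 (O(release_detainee ⊃ forward_voucher)) is O(not forward_voucher ⊃ not release_detainee), and O(not forward_voucher) is already established, so O(not release_detainee).
Premise 7 is O(not seal_manifest ⊃ release_detainee); contrapositively O(not release_detainee ⊃ seal_manifest). Since O(not release_detainee) holds, K gives O(seal_manifest).
Premise 11 is O(redact_dataset ⊃ not seal_manifest); contrapositively O(seal_manifest ⊃ not redact_dataset). Since O(seal_manifest) holds, K gives O(not redact_dataset).
The contrapositive of premise 4 (O(inspect_manifest ⊃ redact_dataset)) is O(not redact_dataset ⊃ not inspect_manifest), and O(not redact_dataset) is already established, so O(not inspect_manifest).
Premises 5, 8, 9, 10 do not contribute to this derivation.
Thus O(not inspect_manifest), which is F(inspect_manifest): inspect_manifest is forbidden.

Forbidden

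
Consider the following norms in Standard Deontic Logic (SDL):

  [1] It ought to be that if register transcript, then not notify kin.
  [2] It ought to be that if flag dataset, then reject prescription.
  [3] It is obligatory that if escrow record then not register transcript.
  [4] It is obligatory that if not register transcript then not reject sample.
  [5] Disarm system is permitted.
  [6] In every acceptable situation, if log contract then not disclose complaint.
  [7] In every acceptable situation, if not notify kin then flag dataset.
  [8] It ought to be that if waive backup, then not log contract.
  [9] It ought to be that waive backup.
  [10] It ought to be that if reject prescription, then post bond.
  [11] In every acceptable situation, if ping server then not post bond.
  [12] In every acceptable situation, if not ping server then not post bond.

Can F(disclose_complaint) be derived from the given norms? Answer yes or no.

No

Premise 6 is O(log_contract → ¬disclose_complaint), but O(log_contract) is not derivable from the premises, so it does not yield O(¬disclose_complaint).
No other premise forces O(¬disclose_complaint). An ideal world satisfying every premise can still have disclose_complaint true, so F(disclose_complaint) is not derivable.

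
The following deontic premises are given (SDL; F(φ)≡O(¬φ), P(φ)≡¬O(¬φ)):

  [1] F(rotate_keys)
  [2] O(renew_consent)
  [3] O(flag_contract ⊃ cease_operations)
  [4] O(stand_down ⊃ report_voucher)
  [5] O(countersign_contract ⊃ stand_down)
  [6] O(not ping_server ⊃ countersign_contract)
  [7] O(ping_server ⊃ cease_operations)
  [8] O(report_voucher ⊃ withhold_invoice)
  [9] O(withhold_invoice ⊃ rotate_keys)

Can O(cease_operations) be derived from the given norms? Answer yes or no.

Premise 1, F(rotate_keys), is equivalent to O(not rotate_keys).
Premise 9, O(withhold_invoice ⊃ rotate_keys), contraposes to O(not rotate_keys ⊃ not withhold_invoice); with O(not rotate_keys) we get O(not withhold_invoice).
Premise 8 is O(report_voucher ⊃ withhold_invoice); contrapositively O(not withhold_invoice ⊃ not report_voucher). Since O(not withhold_invoice) holds, K gives O(not report_voucher).
Premise 4, O(stand_down ⊃ report_voucher), contraposes to O(not report_voucher ⊃ not stand_down); with O(not report_voucher) we get O(not stand_down).
The contrapositive of premise 5 (O(countersign_contract ⊃ stand_down)) is O(not stand_down ⊃ not countersign_contract), and O(not stand_down) is already established, so O(not countersign_contract).
Premise 6, O(not ping_server ⊃ countersign_contract), contraposes to O(not countersign_contract ⊃ ping_server); with O(not countersign_contract) we get O(ping_server).
Premise 7 is O(ping_server ⊃ cease_operations); since O(ping_server), deontic closure gives O(cease_operations).
Premises 2, 3 do not contribute to this derivation.
So O(cease_operations) follows.

Yes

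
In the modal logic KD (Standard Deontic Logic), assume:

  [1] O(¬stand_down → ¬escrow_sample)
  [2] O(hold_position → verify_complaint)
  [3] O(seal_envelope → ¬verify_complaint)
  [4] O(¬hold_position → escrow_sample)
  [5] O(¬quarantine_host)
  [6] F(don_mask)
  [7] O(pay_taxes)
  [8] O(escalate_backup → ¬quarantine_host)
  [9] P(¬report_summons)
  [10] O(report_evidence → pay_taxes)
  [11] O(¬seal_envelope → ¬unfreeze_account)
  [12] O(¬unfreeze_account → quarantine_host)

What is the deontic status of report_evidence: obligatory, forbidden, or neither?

Neither

Premise 10 is O(report_evidence → pay_taxes); even if O(pay_taxes) held, inferring O(report_evidence) would be affirming the consequent — invalid.
No premise or chain of K-axiom applications forces O(report_evidence), and none forces O(¬report_evidence). So report_evidence is neither obligatory nor forbidden under these norms.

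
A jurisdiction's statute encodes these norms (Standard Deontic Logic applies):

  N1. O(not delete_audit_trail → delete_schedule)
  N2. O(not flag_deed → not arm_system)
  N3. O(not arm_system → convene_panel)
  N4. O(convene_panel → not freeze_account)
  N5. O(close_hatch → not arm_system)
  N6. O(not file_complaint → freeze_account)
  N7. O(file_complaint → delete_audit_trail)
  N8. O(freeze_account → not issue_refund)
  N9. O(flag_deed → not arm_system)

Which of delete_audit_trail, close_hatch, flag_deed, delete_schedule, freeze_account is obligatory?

delete_audit_trail

Premises 2 and 9 cover both cases: O(not flag_deed → not arm_system) and O(flag_deed → not arm_system). Since not flag_deed ∨ flag_deed is a tautology, O(not arm_system) follows.
From O(not arm_system) and premise 3, O(not arm_system → convene_panel), we obtain O(convene_panel).
Applying K to premise 4 (O(convene_panel → not freeze_account)) and O(convene_panel) yields O(not freeze_account).
Premise 6, O(not file_complaint → freeze_account), contraposes to O(not freeze_account → file_complaint); with O(not freeze_account) we get O(file_complaint).
Premise 7 is O(file_complaint → delete_audit_trail); since O(file_complaint), deontic closure gives O(delete_audit_trail).
So O(delete_audit_trail) holds — delete_audit_trail is obligatory. None of the other listed options is made obligatory by any chain of premises.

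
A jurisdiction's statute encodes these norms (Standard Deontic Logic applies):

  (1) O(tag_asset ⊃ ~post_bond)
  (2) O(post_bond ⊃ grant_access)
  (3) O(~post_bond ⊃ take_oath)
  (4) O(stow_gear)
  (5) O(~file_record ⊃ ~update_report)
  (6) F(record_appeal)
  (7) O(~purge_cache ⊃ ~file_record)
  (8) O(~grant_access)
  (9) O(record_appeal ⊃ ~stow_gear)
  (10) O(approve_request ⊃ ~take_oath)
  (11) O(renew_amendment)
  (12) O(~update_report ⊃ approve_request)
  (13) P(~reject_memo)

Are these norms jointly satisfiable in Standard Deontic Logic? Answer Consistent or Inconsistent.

Consistent

Premise 9 is O(record_appeal ⊃ ~stow_gear), but O(record_appeal) is not derivable from the premises, so it does not yield O(~stow_gear).
So O(~stow_gear) is not derivable, and the apparent clash with O(stow_gear) does not arise.
A world satisfying every obligation exists (e.g. approve_request=false, file_record=true, grant_access=false, post_bond=false, purge_cache=true, record_appeal=false, reject_memo=false, renew_amendment=true, stow_gear=true, tag_asset=false, take_oath=true, update_report=true); no atom is both obligatory and forbidden, so the set is consistent.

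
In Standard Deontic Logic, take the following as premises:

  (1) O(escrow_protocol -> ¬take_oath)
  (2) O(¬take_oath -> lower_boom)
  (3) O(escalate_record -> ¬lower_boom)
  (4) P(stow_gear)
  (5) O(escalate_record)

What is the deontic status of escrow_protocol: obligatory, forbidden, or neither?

Forbidden

Premise 5 states O(escalate_record) outright.
With premise 3, O(escalate_record -> ¬lower_boom), the K-axiom yields O(¬lower_boom).
Premise 2, O(¬take_oath -> lower_boom), contraposes to O(¬lower_boom -> take_oath); with O(¬lower_boom) we get O(take_oath).
Premise 1 is O(escrow_protocol -> ¬take_oath); contrapositively O(take_oath -> ¬escrow_protocol). Since O(take_oath) holds, K gives O(¬escrow_protocol).
Premise 4 does not contribute to this derivation.
Thus O(¬escrow_protocol), which is F(escrow_protocol): escrow_protocol is forbidden.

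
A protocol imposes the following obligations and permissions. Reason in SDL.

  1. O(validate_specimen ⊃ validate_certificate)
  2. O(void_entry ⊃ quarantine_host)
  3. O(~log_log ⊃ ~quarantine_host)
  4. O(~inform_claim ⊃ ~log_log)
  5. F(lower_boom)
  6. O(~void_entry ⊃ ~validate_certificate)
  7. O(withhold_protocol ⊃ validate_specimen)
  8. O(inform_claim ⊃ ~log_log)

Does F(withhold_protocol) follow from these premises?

Yes

Premises 4 and 8 are O(~inform_claim ⊃ ~log_log) and O(inform_claim ⊃ ~log_log); every ideal world satisfies ~inform_claim or inform_claim, so in either case ~log_log holds — hence O(~log_log).
From O(~log_log) and premise 3, O(~log_log ⊃ ~quarantine_host), we obtain O(~quarantine_host).
Premise 2 is O(void_entry ⊃ quarantine_host); contrapositively O(~quarantine_host ⊃ ~void_entry). Since O(~quarantine_host) holds, K gives O(~void_entry).
With premise 6, O(~void_entry ⊃ ~validate_certificate), the K-axiom yields O(~validate_certificate).
The contrapositive of premise 1 (O(validate_specimen ⊃ validate_certificate)) is O(~validate_certificate ⊃ ~validate_specimen), and O(~validate_certificate) is already established, so O(~validate_specimen).
Premise 7, O(withhold_protocol ⊃ validate_specimen), contraposes to O(~validate_specimen ⊃ ~withhold_protocol); with O(~validate_specimen) we get O(~withhold_protocol).
Premise 5 does not contribute to this derivation.
So O(~withhold_protocol) holds, i.e. F(withhold_protocol). The claim follows.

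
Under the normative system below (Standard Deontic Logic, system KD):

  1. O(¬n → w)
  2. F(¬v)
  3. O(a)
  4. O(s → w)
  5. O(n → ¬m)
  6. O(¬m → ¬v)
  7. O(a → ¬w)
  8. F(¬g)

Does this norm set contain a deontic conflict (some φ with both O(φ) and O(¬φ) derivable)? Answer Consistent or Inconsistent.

Inconsistent

Premise 2 is F(¬v), i.e. O(v).
The contrapositive of premise 6 (O(¬m → ¬v)) is O(v → m), and O(v) is already established, so O(m).
The contrapositive of premise 5 (O(n → ¬m)) is O(m → ¬n), and O(m) is already established, so O(¬n).
Premise 1 is O(¬n → w); since O(¬n), deontic closure gives O(w).
Premise 7, O(a → ¬w), contraposes to O(w → ¬a); with O(w) we get O(¬a).
However, premise 3 gives O(a).
We now have both O(¬a) and O(a) — a is simultaneously obligatory and forbidden, violating the D-axiom.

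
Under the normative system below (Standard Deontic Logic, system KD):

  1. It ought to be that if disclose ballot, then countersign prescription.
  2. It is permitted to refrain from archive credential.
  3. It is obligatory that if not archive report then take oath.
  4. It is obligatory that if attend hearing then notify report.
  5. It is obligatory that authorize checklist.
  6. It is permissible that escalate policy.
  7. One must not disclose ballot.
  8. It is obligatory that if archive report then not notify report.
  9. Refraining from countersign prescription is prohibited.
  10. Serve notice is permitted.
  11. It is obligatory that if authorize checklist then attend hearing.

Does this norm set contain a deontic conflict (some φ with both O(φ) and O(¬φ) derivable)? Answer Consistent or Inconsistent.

Premise 1 is O(disclose_ballot → countersign_prescription); even if O(countersign_prescription) held, inferring O(disclose_ballot) would be affirming the consequent — invalid.
So O(disclose_ballot) is not derivable, and the apparent clash with O(¬disclose_ballot) does not arise.
A world satisfying every obligation exists (e.g. archive_credential=false, archive_report=false, attend_hearing=true, authorize_checklist=true, countersign_prescription=true, disclose_ballot=false, escalate_policy=false, notify_report=true, serve_notice=false, take_oath=true); no atom is both obligatory and forbidden, so the set is consistent.

Consistent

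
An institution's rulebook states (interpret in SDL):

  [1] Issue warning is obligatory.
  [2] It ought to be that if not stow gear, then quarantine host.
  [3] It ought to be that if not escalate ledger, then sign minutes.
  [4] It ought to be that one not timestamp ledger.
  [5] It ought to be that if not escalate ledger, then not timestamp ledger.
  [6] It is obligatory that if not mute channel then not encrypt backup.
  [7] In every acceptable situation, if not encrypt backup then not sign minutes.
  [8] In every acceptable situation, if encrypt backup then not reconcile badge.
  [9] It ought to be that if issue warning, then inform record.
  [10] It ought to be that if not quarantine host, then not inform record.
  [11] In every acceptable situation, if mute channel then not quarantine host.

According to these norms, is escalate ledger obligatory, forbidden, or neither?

Obligatory

Premise 1 states O(issue_warning) outright.
Premise 9 is O(issue_warning → inform_record); since O(issue_warning), deontic closure gives O(inform_record).
The contrapositive of premise 10 (O(¬quarantine_host → ¬inform_record)) is O(inform_record → quarantine_host), and O(inform_record) is already established, so O(quarantine_host).
The contrapositive of premise 11 (O(mute_channel → ¬quarantine_host)) is O(quarantine_host → ¬mute_channel), and O(quarantine_host) is already established, so O(¬mute_channel).
Premise 6 is O(¬mute_channel → ¬encrypt_backup); since O(¬mute_channel), deontic closure gives O(¬encrypt_backup).
From O(¬encrypt_backup) and premise 7, O(¬encrypt_backup → ¬sign_minutes), we obtain O(¬sign_minutes).
Premise 3, O(¬escalate_ledger → sign_minutes), contraposes to O(¬sign_minutes → escalate_ledger); with O(¬sign_minutes) we get O(escalate_ledger).
Premises 2, 4, 5, 8 do not contribute to this derivation.
Hence escalate_ledger is obligatory.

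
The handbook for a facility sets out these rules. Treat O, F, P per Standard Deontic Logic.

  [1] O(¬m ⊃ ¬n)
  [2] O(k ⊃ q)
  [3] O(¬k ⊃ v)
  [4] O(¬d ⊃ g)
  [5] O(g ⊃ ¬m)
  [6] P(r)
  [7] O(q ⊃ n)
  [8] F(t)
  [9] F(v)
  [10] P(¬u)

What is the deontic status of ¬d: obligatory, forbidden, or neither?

Forbidden

F(v) at premise 9 means O(¬v).
Premise 3 is O(¬k ⊃ v); contrapositively O(¬v ⊃ k). Since O(¬v) holds, K gives O(k).
With premise 2, O(k ⊃ q), the K-axiom yields O(q).
Premise 7 is O(q ⊃ n); since O(q), deontic closure gives O(n).
Premise 1, O(¬m ⊃ ¬n), contraposes to O(n ⊃ m); with O(n) we get O(m).
Premise 5 is O(g ⊃ ¬m); contrapositively O(m ⊃ ¬g). Since O(m) holds, K gives O(¬g).
Premise 4, O(¬d ⊃ g), contraposes to O(¬g ⊃ d); with O(¬g) we get O(d).
Premises 6, 8, 10 do not contribute to this derivation.
Thus O(d), which is F(¬d): ¬d is forbidden.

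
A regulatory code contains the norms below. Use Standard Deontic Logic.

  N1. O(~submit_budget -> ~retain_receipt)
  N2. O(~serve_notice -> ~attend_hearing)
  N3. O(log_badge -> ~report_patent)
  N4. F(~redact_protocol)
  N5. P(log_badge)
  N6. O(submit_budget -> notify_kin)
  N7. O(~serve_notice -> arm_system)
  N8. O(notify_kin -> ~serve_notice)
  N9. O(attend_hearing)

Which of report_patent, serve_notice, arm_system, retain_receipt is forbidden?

From premise 9 we have O(attend_hearing).
Premise 2 is O(~serve_notice -> ~attend_hearing); contrapositively O(attend_hearing -> serve_notice). Since O(attend_hearing) holds, K gives O(serve_notice).
Premise 8 is O(notify_kin -> ~serve_notice); contrapositively O(serve_notice -> ~notify_kin). Since O(serve_notice) holds, K gives O(~notify_kin).
The contrapositive of premise 6 (O(submit_budget -> notify_kin)) is O(~notify_kin -> ~submit_budget), and O(~notify_kin) is already established, so O(~submit_budget).
Applying K to premise 1 (O(~submit_budget -> ~retain_receipt)) and O(~submit_budget) yields O(~retain_receipt).
So O(~retain_receipt) holds, i.e. retain_receipt is forbidden. None of the other listed options is forbidden under the premises.

retain_receipt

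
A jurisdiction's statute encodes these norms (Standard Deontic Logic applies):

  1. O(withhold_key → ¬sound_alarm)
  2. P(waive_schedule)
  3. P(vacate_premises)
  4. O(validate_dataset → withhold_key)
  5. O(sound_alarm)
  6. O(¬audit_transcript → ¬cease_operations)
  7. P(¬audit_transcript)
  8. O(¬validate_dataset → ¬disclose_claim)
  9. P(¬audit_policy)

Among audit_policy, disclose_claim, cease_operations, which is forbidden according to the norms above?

disclose_claim

From premise 5 we have O(sound_alarm).
Premise 1, O(withhold_key → ¬sound_alarm), contraposes to O(sound_alarm → ¬withhold_key); with O(sound_alarm) we get O(¬withhold_key).
The contrapositive of premise 4 (O(validate_dataset → withhold_key)) is O(¬withhold_key → ¬validate_dataset), and O(¬withhold_key) is already established, so O(¬validate_dataset).
Applying K to premise 8 (O(¬validate_dataset → ¬disclose_claim)) and O(¬validate_dataset) yields O(¬disclose_claim).
So O(¬disclose_claim) holds, i.e. disclose_claim is forbidden. None of the other listed options is forbidden under the premises.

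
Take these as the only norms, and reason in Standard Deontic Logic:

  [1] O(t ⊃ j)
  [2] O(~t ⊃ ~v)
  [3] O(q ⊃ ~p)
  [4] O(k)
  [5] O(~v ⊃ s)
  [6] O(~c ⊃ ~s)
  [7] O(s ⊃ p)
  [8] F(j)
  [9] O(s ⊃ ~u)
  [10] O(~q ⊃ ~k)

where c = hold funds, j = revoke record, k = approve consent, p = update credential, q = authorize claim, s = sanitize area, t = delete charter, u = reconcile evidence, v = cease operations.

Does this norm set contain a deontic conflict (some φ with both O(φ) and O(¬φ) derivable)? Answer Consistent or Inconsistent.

Premise 4 states O(k) outright.
Premise 10 is O(~q ⊃ ~k); contrapositively O(k ⊃ q). Since O(k) holds, K gives O(q).
Premise 3 is O(q ⊃ ~p); since O(q), deontic closure gives O(~p).
Premise 7, O(s ⊃ p), contraposes to O(~p ⊃ ~s); with O(~p) we get O(~s).
Premise 5, O(~v ⊃ s), contraposes to O(~s ⊃ v); with O(~s) we get O(v).
The contrapositive of premise 2 (O(~t ⊃ ~v)) is O(v ⊃ t), and O(v) is already established, so O(t).
With premise 1, O(t ⊃ j), the K-axiom yields O(j).
But premise 8, F(j), means O(~j).
We now have both O(j) and O(~j) — j is simultaneously obligatory and forbidden, violating the D-axiom.

Inconsistent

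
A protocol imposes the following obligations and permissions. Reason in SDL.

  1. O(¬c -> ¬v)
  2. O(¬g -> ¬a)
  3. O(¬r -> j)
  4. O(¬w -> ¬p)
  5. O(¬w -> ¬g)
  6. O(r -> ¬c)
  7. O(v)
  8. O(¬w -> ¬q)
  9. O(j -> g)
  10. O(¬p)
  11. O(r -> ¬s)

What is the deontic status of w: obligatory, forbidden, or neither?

Premise 7 gives O(v).
Premise 1, O(¬c -> ¬v), contraposes to O(v -> c); with O(v) we get O(c).
Premise 6, O(r -> ¬c), contraposes to O(c -> ¬r); with O(c) we get O(¬r).
With premise 3, O(¬r -> j), the K-axiom yields O(j).
With premise 9, O(j -> g), the K-axiom yields O(g).
Premise 5, O(¬w -> ¬g), contraposes to O(g -> w); with O(g) we get O(w).
Premises 2, 4, 8, 10, 11 do not contribute to this derivation.
Hence w is obligatory.

Obligatory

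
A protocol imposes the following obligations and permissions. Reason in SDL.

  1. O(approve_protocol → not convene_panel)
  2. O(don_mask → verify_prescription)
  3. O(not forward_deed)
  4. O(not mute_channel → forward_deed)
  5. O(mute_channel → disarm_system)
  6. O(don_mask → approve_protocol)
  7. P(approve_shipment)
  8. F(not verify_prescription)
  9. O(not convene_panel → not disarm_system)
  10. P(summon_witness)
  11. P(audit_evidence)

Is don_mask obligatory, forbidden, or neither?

From premise 3 we have O(not forward_deed).
The contrapositive of premise 4 (O(not mute_channel → forward_deed)) is O(not forward_deed → mute_channel), and O(not forward_deed) is already established, so O(mute_channel).
Premise 5 is O(mute_channel → disarm_system); since O(mute_channel), deontic closure gives O(disarm_system).
Premise 9 is O(not convene_panel → not disarm_system); contrapositively O(disarm_system → convene_panel). Since O(disarm_system) holds, K gives O(convene_panel).
Premise 1 is O(approve_protocol → not convene_panel); contrapositively O(convene_panel → not approve_protocol). Since O(convene_panel) holds, K gives O(not approve_protocol).
Premise 6 is O(don_mask → approve_protocol); contrapositively O(not approve_protocol → not don_mask). Since O(not approve_protocol) holds, K gives O(not don_mask).
Premises 2, 7, 8, 10, 11 do not contribute to this derivation.
Thus O(not don_mask), which is F(don_mask): don_mask is forbidden.

Forbidden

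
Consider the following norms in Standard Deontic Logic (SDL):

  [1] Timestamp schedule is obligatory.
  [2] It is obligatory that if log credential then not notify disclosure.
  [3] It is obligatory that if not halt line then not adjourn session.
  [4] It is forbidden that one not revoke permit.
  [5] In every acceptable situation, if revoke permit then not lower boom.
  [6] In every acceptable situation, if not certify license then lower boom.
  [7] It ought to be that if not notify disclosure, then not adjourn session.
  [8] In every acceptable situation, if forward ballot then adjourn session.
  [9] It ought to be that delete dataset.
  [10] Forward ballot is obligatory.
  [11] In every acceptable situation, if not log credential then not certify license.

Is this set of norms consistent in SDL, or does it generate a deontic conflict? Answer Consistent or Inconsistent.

Premise 4, F(¬revoke_permit), is equivalent to O(revoke_permit).
Premise 5 is O(revoke_permit → ¬lower_boom); since O(revoke_permit), deontic closure gives O(¬lower_boom).
Premise 6, O(¬certify_license → lower_boom), contraposes to O(¬lower_boom → certify_license); with O(¬lower_boom) we get O(certify_license).
Premise 11 is O(¬log_credential → ¬certify_license); contrapositively O(certify_license → log_credential). Since O(certify_license) holds, K gives O(log_credential).
Applying K to premise 2 (O(log_credential → ¬notify_disclosure)) and O(log_credential) yields O(¬notify_disclosure).
With premise 7, O(¬notify_disclosure → ¬adjourn_session), the K-axiom yields O(¬adjourn_session).
Premise 8, O(forward_ballot → adjourn_session), contraposes to O(¬adjourn_session → ¬forward_ballot); with O(¬adjourn_session) we get O(¬forward_ballot).
But premise 10 directly asserts O(forward_ballot).
We now have both O(¬forward_ballot) and O(forward_ballot) — forward_ballot is simultaneously obligatory and forbidden, violating the D-axiom.

Inconsistent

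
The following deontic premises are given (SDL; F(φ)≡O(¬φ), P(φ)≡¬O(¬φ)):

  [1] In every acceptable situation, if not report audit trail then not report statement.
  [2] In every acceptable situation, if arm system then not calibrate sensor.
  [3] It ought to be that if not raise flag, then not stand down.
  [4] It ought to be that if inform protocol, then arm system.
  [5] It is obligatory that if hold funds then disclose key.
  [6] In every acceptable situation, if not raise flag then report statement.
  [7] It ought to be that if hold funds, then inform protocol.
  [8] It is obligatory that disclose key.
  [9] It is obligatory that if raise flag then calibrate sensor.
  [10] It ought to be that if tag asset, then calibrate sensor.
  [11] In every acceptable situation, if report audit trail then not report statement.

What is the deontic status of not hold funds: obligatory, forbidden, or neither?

Premises 11 and 1 are O(report_audit_trail → ¬report_statement) and O(¬report_audit_trail → ¬report_statement); every ideal world satisfies report_audit_trail or ¬report_audit_trail, so in either case ¬report_statement holds — hence O(¬report_statement).
Premise 6, O(¬raise_flag → report_statement), contraposes to O(¬report_statement → raise_flag); with O(¬report_statement) we get O(raise_flag).
With premise 9, O(raise_flag → calibrate_sensor), the K-axiom yields O(calibrate_sensor).
Premise 2 is O(arm_system → ¬calibrate_sensor); contrapositively O(calibrate_sensor → ¬arm_system). Since O(calibrate_sensor) holds, K gives O(¬arm_system).
The contrapositive of premise 4 (O(inform_protocol → arm_system)) is O(¬arm_system → ¬inform_protocol), and O(¬arm_system) is already established, so O(¬inform_protocol).
Premise 7, O(hold_funds → inform_protocol), contraposes to O(¬inform_protocol → ¬hold_funds); with O(¬inform_protocol) we get O(¬hold_funds).
Premises 3, 5, 8, 10 do not contribute to this derivation.
Hence ¬hold_funds is obligatory.

Obligatory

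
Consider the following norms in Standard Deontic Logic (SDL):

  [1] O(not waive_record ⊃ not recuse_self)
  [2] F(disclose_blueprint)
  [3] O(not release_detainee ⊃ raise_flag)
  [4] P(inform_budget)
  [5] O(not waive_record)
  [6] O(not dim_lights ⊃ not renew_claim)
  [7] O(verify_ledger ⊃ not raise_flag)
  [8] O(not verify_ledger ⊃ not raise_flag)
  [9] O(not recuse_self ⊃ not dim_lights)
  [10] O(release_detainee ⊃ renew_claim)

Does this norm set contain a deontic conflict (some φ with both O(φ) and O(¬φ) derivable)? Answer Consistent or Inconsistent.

Premises 8 and 7 cover both cases: O(not verify_ledger ⊃ not raise_flag) and O(verify_ledger ⊃ not raise_flag). Since not verify_ledger ∨ verify_ledger is a tautology, O(not raise_flag) follows.
The contrapositive of premise 3 (O(not release_detainee ⊃ raise_flag)) is O(not raise_flag ⊃ release_detainee), and O(not raise_flag) is already established, so O(release_detainee).
From O(release_detainee) and premise 10, O(release_detainee ⊃ renew_claim), we obtain O(renew_claim).
Premise 6, O(not dim_lights ⊃ not renew_claim), contraposes to O(renew_claim ⊃ dim_lights); with O(renew_claim) we get O(dim_lights).
Premise 9 is O(not recuse_self ⊃ not dim_lights); contrapositively O(dim_lights ⊃ recuse_self). Since O(dim_lights) holds, K gives O(recuse_self).
The contrapositive of premise 1 (O(not waive_record ⊃ not recuse_self)) is O(recuse_self ⊃ waive_record), and O(recuse_self) is already established, so O(waive_record).
However, premise 5 gives O(not waive_record).
We now have both O(waive_record) and O(not waive_record) — waive_record is simultaneously obligatory and forbidden, violating the D-axiom.

Inconsistent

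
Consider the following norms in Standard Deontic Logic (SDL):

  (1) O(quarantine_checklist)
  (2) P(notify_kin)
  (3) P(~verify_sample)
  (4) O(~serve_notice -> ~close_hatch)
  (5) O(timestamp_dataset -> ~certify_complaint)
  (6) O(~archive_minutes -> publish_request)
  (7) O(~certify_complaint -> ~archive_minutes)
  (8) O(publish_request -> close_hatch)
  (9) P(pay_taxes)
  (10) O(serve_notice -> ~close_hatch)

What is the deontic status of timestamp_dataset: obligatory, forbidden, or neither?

Forbidden

Premises 10 and 4 are O(serve_notice -> ~close_hatch) and O(~serve_notice -> ~close_hatch); every ideal world satisfies serve_notice or ~serve_notice, so in either case ~close_hatch holds — hence O(~close_hatch).
Premise 8 is O(publish_request -> close_hatch); contrapositively O(~close_hatch -> ~publish_request). Since O(~close_hatch) holds, K gives O(~publish_request).
Premise 6, O(~archive_minutes -> publish_request), contraposes to O(~publish_request -> archive_minutes); with O(~publish_request) we get O(archive_minutes).
Premise 7 is O(~certify_complaint -> ~archive_minutes); contrapositively O(archive_minutes -> certify_complaint). Since O(archive_minutes) holds, K gives O(certify_complaint).
Premise 5 is O(timestamp_dataset -> ~certify_complaint); contrapositively O(certify_complaint -> ~timestamp_dataset). Since O(certify_complaint) holds, K gives O(~timestamp_dataset).
Premises 1, 2, 3, 9 do not contribute to this derivation.
Thus O(~timestamp_dataset), which is F(timestamp_dataset): timestamp_dataset is forbidden.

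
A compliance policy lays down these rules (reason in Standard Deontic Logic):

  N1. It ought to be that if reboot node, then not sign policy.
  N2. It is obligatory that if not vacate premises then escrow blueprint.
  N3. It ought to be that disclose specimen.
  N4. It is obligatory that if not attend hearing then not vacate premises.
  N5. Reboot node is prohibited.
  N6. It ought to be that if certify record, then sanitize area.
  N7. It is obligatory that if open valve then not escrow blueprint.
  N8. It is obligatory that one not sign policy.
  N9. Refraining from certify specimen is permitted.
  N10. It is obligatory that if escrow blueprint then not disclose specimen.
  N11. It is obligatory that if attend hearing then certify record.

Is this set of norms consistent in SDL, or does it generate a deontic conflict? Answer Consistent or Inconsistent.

Premise 1 is O(reboot_node → ¬sign_policy); even if O(¬sign_policy) held, inferring O(reboot_node) would be affirming the consequent — invalid.
So O(reboot_node) is not derivable, and the apparent clash with O(¬reboot_node) does not arise.
A world satisfying every obligation exists (e.g. attend_hearing=true, certify_record=true, certify_specimen=false, disclose_specimen=true, escrow_blueprint=false, open_valve=false, reboot_node=false, sanitize_area=true, sign_policy=false, vacate_premises=true); no atom is both obligatory and forbidden, so the set is consistent.

Consistent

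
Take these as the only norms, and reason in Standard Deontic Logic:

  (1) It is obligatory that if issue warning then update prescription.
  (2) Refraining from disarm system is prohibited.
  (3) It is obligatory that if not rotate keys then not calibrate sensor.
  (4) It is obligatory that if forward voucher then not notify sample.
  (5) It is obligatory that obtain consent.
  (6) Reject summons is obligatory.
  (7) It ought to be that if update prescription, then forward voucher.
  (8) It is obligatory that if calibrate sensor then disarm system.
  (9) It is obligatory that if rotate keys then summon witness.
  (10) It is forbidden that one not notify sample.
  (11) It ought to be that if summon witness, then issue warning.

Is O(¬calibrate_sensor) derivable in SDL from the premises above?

Yes

F(¬notify_sample) at premise 10 means O(notify_sample).
Premise 4, O(forward_voucher → ¬notify_sample), contraposes to O(notify_sample → ¬forward_voucher); with O(notify_sample) we get O(¬forward_voucher).
Premise 7 is O(update_prescription → forward_voucher); contrapositively O(¬forward_voucher → ¬update_prescription). Since O(¬forward_voucher) holds, K gives O(¬update_prescription).
Premise 1, O(issue_warning → update_prescription), contraposes to O(¬update_prescription → ¬issue_warning); with O(¬update_prescription) we get O(¬issue_warning).
The contrapositive of premise 11 (O(summon_witness → issue_warning)) is O(¬issue_warning → ¬summon_witness), and O(¬issue_warning) is already established, so O(¬summon_witness).
The contrapositive of premise 9 (O(rotate_keys → summon_witness)) is O(¬summon_witness → ¬rotate_keys), and O(¬summon_witness) is already established, so O(¬rotate_keys).
With premise 3, O(¬rotate_keys → ¬calibrate_sensor), the K-axiom yields O(¬calibrate_sensor).
Premises 2, 5, 6, 8 do not contribute to this derivation.
So O(¬calibrate_sensor) follows.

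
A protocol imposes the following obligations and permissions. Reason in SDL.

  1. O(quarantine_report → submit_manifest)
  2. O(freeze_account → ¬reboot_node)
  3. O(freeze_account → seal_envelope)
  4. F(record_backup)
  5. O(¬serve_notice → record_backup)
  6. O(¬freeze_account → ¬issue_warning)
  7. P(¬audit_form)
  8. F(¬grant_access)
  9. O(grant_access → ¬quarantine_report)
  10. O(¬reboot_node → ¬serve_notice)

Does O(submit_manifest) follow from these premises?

No

Premise 1 is O(quarantine_report → submit_manifest), but O(quarantine_report) is not derivable from the premises, so it does not yield O(submit_manifest).
No other premise forces O(submit_manifest). An ideal world satisfying every premise can still have submit_manifest false, so O(submit_manifest) is not derivable.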